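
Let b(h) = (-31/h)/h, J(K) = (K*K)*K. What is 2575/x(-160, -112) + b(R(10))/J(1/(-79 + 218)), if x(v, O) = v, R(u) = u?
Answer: -666046387/800 ≈ -8.3256e+5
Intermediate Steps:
J(K) = K**3 (J(K) = K**2*K = K**3)
b(h) = -31/h**2
2575/x(-160, -112) + b(R(10))/J(1/(-79 + 218)) = 2575/(-160) + (-31/10**2)/((1/(-79 + 218))**3) = 2575*(-1/160) + (-31*1/100)/((1/139)**3) = -515/32 - 31/(100*((1/139)**3)) = -515/32 - 31/(100*1/2685619) = -515/32 - 31/100*2685619 = -515/32 - 83254189/100 = -666046387/800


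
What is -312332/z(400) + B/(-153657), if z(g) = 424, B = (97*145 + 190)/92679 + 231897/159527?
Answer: -177388059975461652811/240809575584489786 ≈ -736.63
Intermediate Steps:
B = 23766039448/14784802833 (B = (14065 + 190)*(1/92679) + 231897*(1/159527) = 14255*(1/92679) + 231897/159527 = 14255/92679 + 231897/159527 = 23766039448/14784802833 ≈ 1.6075)
-312332/z(400) + B/(-153657) = -312332/424 + (23766039448/14784802833)/(-153657) = -312332*1/424 + (23766039448/14784802833)*(-1/153657) = -78083/106 - 23766039448/2271788448910281 = -177388059975461652811/240809575584489786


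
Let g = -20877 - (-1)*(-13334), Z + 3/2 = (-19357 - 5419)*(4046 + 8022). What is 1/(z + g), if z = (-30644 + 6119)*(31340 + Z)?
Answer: 2/14664254248553 ≈ 1.3639e-13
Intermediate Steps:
Z = -597993539/2 (Z = -3/2 + (-19357 - 5419)*(4046 + 8022) = -3/2 - 24776*12068 = -3/2 - 298996768 = -597993539/2 ≈ -2.9900e+8)
g = -34211 (g = -20877 - 1*13334 = -20877 - 13334 = -34211)
z = 14664254316975/2 (z = (-30644 + 6119)*(31340 - 597993539/2) = -24525*(-597930859/2) = 14664254316975/2 ≈ 7.3321e+12)
1/(z + g) = 1/(14664254316975/2 - 34211) = 1/(14664254248553/2) = 2/14664254248553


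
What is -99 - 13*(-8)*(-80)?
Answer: -8419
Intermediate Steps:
-99 - 13*(-8)*(-80) = -99 + 104*(-80) = -99 - 8320 = -8419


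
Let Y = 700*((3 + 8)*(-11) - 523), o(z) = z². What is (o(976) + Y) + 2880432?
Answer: 3382208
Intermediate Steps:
Y = -450800 (Y = 700*(11*(-11) - 523) = 700*(-121 - 523) = 700*(-644) = -450800)
(o(976) + Y) + 2880432 = (976² - 450800) + 2880432 = (952576 - 450800) + 2880432 = 501776 + 2880432 = 3382208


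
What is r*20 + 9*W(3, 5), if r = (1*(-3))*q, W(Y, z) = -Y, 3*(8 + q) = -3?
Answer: 513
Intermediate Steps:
q = -9 (q = -8 + (⅓)*(-3) = -8 - 1 = -9)
r = 27 (r = (1*(-3))*(-9) = -3*(-9) = 27)
r*20 + 9*W(3, 5) = 27*20 + 9*(-1*3) = 540 + 9*(-3) = 540 - 27 = 513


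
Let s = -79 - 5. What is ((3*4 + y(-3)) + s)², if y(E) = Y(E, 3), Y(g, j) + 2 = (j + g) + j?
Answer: 5041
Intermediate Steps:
Y(g, j) = -2 + g + 2*j (Y(g, j) = -2 + ((j + g) + j) = -2 + ((g + j) + j) = -2 + (g + 2*j) = -2 + g + 2*j)
y(E) = 4 + E (y(E) = -2 + E + 2*3 = -2 + E + 6 = 4 + E)
s = -84
((3*4 + y(-3)) + s)² = ((3*4 + (4 - 3)) - 84)² = ((12 + 1) - 84)² = (13 - 84)² = (-71)² = 5041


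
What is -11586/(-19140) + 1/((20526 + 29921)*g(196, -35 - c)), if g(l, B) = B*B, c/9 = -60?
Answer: 4968558073423/8208027059650 ≈ 0.60533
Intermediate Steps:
c = -540 (c = 9*(-60) = -540)
g(l, B) = B**2
-11586/(-19140) + 1/((20526 + 29921)*g(196, -35 - c)) = -11586/(-19140) + 1/((20526 + 29921)*((-35 - 1*(-540))**2)) = -11586*(-1/19140) + 1/(50447*((-35 + 540)**2)) = 1931/3190 + 1/(50447*(505**2)) = 1931/3190 + (1/50447)/255025 = 1931/3190 + (1/50447)*(1/255025) = 1931/3190 + 1/12865246175 = 4968558073423/8208027059650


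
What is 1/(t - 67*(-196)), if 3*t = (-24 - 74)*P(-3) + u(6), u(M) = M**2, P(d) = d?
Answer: 1/13242 ≈ 7.5517e-5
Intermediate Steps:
t = 110 (t = ((-24 - 74)*(-3) + 6**2)/3 = (-98*(-3) + 36)/3 = (294 + 36)/3 = (1/3)*330 = 110)
1/(t - 67*(-196)) = 1/(110 - 67*(-196)) = 1/(110 + 13132) = 1/13242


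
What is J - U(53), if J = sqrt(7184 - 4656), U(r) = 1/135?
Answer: -1/135 + 4*sqrt(158) ≈ 50.272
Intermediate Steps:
U(r) = 1/135
J = 4*sqrt(158) (J = sqrt(2528) = 4*sqrt(158) ≈ 50.279)
J - U(53) = 4*sqrt(158) - 1*1/135 = 4*sqrt(158) - 1/135 = -1/135 + 4*sqrt(158)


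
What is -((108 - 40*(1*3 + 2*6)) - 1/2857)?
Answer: 1405645/2857 ≈ 492.00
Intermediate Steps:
-((108 - 40*(1*3 + 2*6)) - 1/2857) = -((108 - 40*(3 + 12)) - 1*1/2857) = -((108 - 40*15) - 1/2857) = -((108 - 600) - 1/2857) = -(-492 - 1/2857) = -1*(-1405645/2857) = 1405645/2857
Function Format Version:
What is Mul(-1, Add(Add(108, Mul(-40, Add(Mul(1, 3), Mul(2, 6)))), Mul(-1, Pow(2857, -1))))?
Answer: Rational(1405645, 2857) ≈ 492.00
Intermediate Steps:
Mul(-1, Add(Add(108, Mul(-40, Add(Mul(1, 3), Mul(2, 6)))), Mul(-1, Pow(2857, -1)))) = Mul(-1, Add(Add(108, Mul(-40, Add(3, 12))), Mul(-1, Rational(1, 2857)))) = Mul(-1, Add(Add(108, Mul(-40, 15)), Rational(-1, 2857))) = Mul(-1, Add(Add(108, -600), Rational(-1, 2857))) = Mul(-1, Add(-492, Rational(-1, 2857))) = Mul(-1, Rational(-1405645, 2857)) = Rational(1405645, 2857)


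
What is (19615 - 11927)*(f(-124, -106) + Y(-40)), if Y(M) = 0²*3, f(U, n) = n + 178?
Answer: 553536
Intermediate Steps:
f(U, n) = 178 + n
Y(M) = 0 (Y(M) = 0*3 = 0)
(19615 - 11927)*(f(-124, -106) + Y(-40)) = (19615 - 11927)*((178 - 106) + 0) = 7688*(72 + 0) = 7688*72 = 553536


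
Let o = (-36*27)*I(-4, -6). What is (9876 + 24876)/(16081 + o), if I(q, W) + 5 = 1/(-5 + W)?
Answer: 382272/231323 ≈ 1.6525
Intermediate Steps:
I(q, W) = -5 + 1/(-5 + W)
o = 54432/11 (o = (-36*27)*((26 - 5*(-6))/(-5 - 6)) = -972*(26 + 30)/(-11) = -(-972)*56/11 = -972*(-56/11) = 54432/11 ≈ 4948.4)
(9876 + 24876)/(16081 + o) = (9876 + 24876)/(16081 + 54432/11) = 34752/(231323/11) = 34752*(11/231323) = 382272/231323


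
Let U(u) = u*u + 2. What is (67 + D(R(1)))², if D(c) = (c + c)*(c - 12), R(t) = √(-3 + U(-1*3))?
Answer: 11497 - 7968*√2 ≈ 228.55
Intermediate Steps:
U(u) = 2 + u² (U(u) = u² + 2 = 2 + u²)
R(t) = 2*√2 (R(t) = √(-3 + (2 + (-1*3)²)) = √(-3 + (2 + (-3)²)) = √(-3 + (2 + 9)) = √(-3 + 11) = √8 = 2*√2)
D(c) = 2*c*(-12 + c) (D(c) = (2*c)*(-12 + c) = 2*c*(-12 + c))
(67 + D(R(1)))² = (67 + 2*(2*√2)*(-12 + 2*√2))² = (67 + 4*√2*(-12 + 2*√2))²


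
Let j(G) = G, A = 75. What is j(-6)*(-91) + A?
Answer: 621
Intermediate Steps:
j(-6)*(-91) + A = -6*(-91) + 75 = 546 + 75 = 621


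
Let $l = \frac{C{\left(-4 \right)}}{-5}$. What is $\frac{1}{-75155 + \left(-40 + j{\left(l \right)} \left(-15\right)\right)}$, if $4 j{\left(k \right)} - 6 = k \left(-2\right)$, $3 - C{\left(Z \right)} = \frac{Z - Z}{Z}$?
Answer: $- \frac{1}{75222} \approx -1.3294 \cdot 10^{-5}$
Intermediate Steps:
$C{\left(Z \right)} = 3$ ($C{\left(Z \right)} = 3 - \frac{Z - Z}{Z} = 3 - \frac{0}{Z} = 3 - 0 = 3 + 0 = 3$)
$l = - \frac{3}{5}$ ($l = \frac{3}{-5} = 3 \left(- \frac{1}{5}\right) = - \frac{3}{5} \approx -0.6$)
$j{\left(k \right)} = \frac{3}{2} - \frac{k}{2}$ ($j{\left(k \right)} = \frac{3}{2} + \frac{k \left(-2\right)}{4} = \frac{3}{2} + \frac{\left(-2\right) k}{4} = \frac{3}{2} - \frac{k}{2}$)
$\frac{1}{-75155 + \left(-40 + j{\left(l \right)} \left(-15\right)\right)} = \frac{1}{-75155 - \left(40 - \left(\frac{3}{2} - - \frac{3}{10}\right) \left(-15\right)\right)} = \frac{1}{-75155 - \left(40 - \left(\frac{3}{2} + \frac{3}{10}\right) \left(-15\right)\right)} = \frac{1}{-75155 + \left(-40 + \frac{9}{5} \left(-15\right)\right)} = \frac{1}{-75155 - 67} = \frac{1}{-75222} = - \frac{1}{75222}$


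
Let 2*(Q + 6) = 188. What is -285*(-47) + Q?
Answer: 13483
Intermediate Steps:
Q = 88 (Q = -6 + (½)*188 = -6 + 94 = 88)
-285*(-47) + Q = -285*(-47) + 88 = 13395 + 88 = 13483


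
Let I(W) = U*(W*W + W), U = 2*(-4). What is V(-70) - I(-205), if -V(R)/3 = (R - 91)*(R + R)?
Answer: 266940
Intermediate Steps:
V(R) = -6*R*(-91 + R) (V(R) = -3*(R - 91)*(R + R) = -3*(-91 + R)*2*R = -6*R*(-91 + R))
U = -8
I(W) = -8*W - 8*W**2 (I(W) = -8*(W*W + W) = -8*(W**2 + W) = -8*(W + W**2) = -8*W - 8*W**2)
V(-70) - I(-205) = 6*(-70)*(91 - 1*(-70)) - (-8)*(-205)*(1 - 205) = 6*(-70)*(91 + 70) - (-8)*(-205)*(-204) = 6*(-70)*161 - 1*(-334560) = -67620 + 334560 = 266940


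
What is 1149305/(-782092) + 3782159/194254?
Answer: 1367369601579/75962249684 ≈ 18.001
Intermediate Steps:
1149305/(-782092) + 3782159/194254 = 1149305*(-1/782092) + 3782159*(1/194254) = -1149305/782092 + 3782159/194254 = 1367369601579/75962249684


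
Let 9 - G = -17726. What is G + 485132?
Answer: 502867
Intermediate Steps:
G = 17735 (G = 9 - 1*(-17726) = 9 + 17726 = 17735)
G + 485132 = 17735 + 485132 = 502867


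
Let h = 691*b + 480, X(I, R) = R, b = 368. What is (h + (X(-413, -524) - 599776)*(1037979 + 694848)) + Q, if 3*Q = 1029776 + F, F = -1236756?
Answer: -3120647586976/3 ≈ -1.0402e+12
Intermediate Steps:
h = 254768 (h = 691*368 + 480 = 254288 + 480 = 254768)
Q = -206980/3 (Q = (1029776 - 1236756)/3 = (⅓)*(-206980) = -206980/3 ≈ -68993.)
(h + (X(-413, -524) - 599776)*(1037979 + 694848)) + Q = (254768 + (-524 - 599776)*(1037979 + 694848)) - 206980/3 = (254768 - 600300*1732827) - 206980/3 = (254768 - 1040216048100) - 206980/3 = -1040215793332 - 206980/3 = -3120647586976/3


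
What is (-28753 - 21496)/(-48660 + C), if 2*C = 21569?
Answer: 100498/75751 ≈ 1.3267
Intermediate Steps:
C = 21569/2 (C = (1/2)*21569 = 21569/2 ≈ 10785.)
(-28753 - 21496)/(-48660 + C) = (-28753 - 21496)/(-48660 + 21569/2) = -50249/(-75751/2) = -50249*(-2/75751) = 100498/75751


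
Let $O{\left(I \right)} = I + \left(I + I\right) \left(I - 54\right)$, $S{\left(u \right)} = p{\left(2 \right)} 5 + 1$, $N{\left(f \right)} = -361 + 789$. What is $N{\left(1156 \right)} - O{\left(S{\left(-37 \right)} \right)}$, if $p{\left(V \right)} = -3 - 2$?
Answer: $-3292$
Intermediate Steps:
$p{\left(V \right)} = -5$ ($p{\left(V \right)} = -3 - 2 = -5$)
$N{\left(f \right)} = 428$
$S{\left(u \right)} = -24$ ($S{\left(u \right)} = \left(-5\right) 5 + 1 = -25 + 1 = -24$)
$O{\left(I \right)} = I + 2 I \left(-54 + I\right)$
$N{\left(1156 \right)} - O{\left(S{\left(-37 \right)} \right)} = 428 - - 24 \left(-107 + 2 \left(-24\right)\right) = 428 - - 24 \left(-107 - 48\right) = 428 - \left(-24\right) \left(-155\right) = 428 - 3720 = -3292$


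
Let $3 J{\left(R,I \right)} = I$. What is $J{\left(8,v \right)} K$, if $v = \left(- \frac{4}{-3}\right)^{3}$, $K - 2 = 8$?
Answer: $\frac{640}{81} \approx 7.9012$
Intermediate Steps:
$K = 10$ ($K = 2 + 8 = 10$)
$v = \frac{64}{27}$ ($v = \left(\left(-4\right) \left(- \frac{1}{3}\right)\right)^{3} = \left(\frac{4}{3}\right)^{3} = \frac{64}{27} \approx 2.3704$)
$J{\left(R,I \right)} = \frac{I}{3}$
$J{\left(8,v \right)} K = \frac{1}{3} \cdot \frac{64}{27} \cdot 10 = \frac{64}{81} \cdot 10 = \frac{640}{81}$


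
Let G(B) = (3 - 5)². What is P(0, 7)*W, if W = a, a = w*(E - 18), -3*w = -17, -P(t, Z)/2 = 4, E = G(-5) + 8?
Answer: 272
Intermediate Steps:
G(B) = 4 (G(B) = (-2)² = 4)
E = 12 (E = 4 + 8 = 12)
P(t, Z) = -8 (P(t, Z) = -2*4 = -8)
w = 17/3 (w = -⅓*(-17) = 17/3 ≈ 5.6667)
a = -34 (a = 17*(12 - 18)/3 = (17/3)*(-6) = -34)
W = -34
P(0, 7)*W = -8*(-34) = 272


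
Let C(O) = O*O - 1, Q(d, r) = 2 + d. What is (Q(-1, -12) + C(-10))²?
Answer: 10000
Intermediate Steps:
C(O) = -1 + O² (C(O) = O² - 1 = -1 + O²)
(Q(-1, -12) + C(-10))² = ((2 - 1) + (-1 + (-10)²))² = (1 + (-1 + 100))² = (1 + 99)² = 100² = 10000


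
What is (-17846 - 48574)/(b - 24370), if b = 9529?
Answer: 7380/1649 ≈ 4.4754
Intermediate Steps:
(-17846 - 48574)/(b - 24370) = (-17846 - 48574)/(9529 - 24370) = -66420/(-14841) = -66420*(-1/14841) = 7380/1649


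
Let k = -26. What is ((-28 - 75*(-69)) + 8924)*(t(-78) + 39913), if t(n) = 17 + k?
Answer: 561489184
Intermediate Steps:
t(n) = -9 (t(n) = 17 - 26 = -9)
((-28 - 75*(-69)) + 8924)*(t(-78) + 39913) = ((-28 - 75*(-69)) + 8924)*(-9 + 39913) = ((-28 + 5175) + 8924)*39904 = (5147 + 8924)*39904 = 14071*39904 = 561489184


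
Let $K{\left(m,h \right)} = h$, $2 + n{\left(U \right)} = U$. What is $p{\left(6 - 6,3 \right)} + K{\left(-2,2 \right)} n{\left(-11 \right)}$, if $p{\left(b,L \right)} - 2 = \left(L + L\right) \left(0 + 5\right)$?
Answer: $6$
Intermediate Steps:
$n{\left(U \right)} = -2 + U$
$p{\left(b,L \right)} = 2 + 10 L$ ($p{\left(b,L \right)} = 2 + \left(L + L\right) \left(0 + 5\right) = 2 + 2 L 5 = 2 + 10 L$)
$p{\left(6 - 6,3 \right)} + K{\left(-2,2 \right)} n{\left(-11 \right)} = \left(2 + 10 \cdot 3\right) + 2 \left(-2 - 11\right) = \left(2 + 30\right) + 2 \left(-13\right) = 32 - 26 = 6$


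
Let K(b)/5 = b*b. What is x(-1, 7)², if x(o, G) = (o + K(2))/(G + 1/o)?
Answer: 361/36 ≈ 10.028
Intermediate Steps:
K(b) = 5*b² (K(b) = 5*(b*b) = 5*b²)
x(o, G) = (20 + o)/(G + 1/o) (x(o, G) = (o + 5*2²)/(G + 1/o) = (o + 5*4)/(G + 1/o) = (o + 20)/(G + 1/o) = (20 + o)/(G + 1/o))
x(-1, 7)² = (-(20 - 1)/(1 + 7*(-1)))² = (-1*19/(1 - 7))² = (-1*19/(-6))² = (-1*(-⅙)*19)² = (19/6)² = 361/36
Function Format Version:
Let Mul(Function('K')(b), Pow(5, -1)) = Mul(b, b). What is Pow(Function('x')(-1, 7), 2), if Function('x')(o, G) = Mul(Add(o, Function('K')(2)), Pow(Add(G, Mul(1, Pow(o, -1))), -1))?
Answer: Rational(361, 36) ≈ 10.028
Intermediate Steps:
Function('K')(b) = Mul(5, Pow(b, 2)) (Function('K')(b) = Mul(5, Mul(b, b)) = Mul(5, Pow(b, 2)))
Function('x')(o, G) = Mul(Pow(Add(G, Pow(o, -1)), -1), Add(20, o)) (Function('x')(o, G) = Mul(Add(o, Mul(5, Pow(2, 2))), Pow(Add(G, Mul(1, Pow(o, -1))), -1)) = Mul(Add(o, Mul(5, 4)), Pow(Add(G, Pow(o, -1)), -1)) = Mul(Add(o, 20), Pow(Add(G, Pow(o, -1)), -1)) = Mul(Add(20, o), Pow(Add(G, Pow(o, -1)), -1)) = Mul(Pow(Add(G, Pow(o, -1)), -1), Add(20, o)))
Pow(Function('x')(-1, 7), 2) = Pow(Mul(-1, Pow(Add(1, Mul(7, -1)), -1), Add(20, -1)), 2) = Pow(Mul(-1, Pow(Add(1, -7), -1), 19), 2) = Pow(Mul(-1, Pow(-6, -1), 19), 2) = Pow(Mul(-1, Rational(-1, 6), 19), 2) = Pow(Rational(19, 6), 2) = Rational(361, 36)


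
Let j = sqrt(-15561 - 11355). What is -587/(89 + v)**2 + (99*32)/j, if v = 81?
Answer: -587/28900 - 528*I*sqrt(6729)/2243 ≈ -0.020311 - 19.31*I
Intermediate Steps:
j = 2*I*sqrt(6729) (j = sqrt(-26916) = 2*I*sqrt(6729) ≈ 164.06*I)
-587/(89 + v)**2 + (99*32)/j = -587/(89 + 81)**2 + (99*32)/((2*I*sqrt(6729))) = -587/(170**2) + 3168*(-I*sqrt(6729)/13458) = -587/28900 - 528*I*sqrt(6729)/2243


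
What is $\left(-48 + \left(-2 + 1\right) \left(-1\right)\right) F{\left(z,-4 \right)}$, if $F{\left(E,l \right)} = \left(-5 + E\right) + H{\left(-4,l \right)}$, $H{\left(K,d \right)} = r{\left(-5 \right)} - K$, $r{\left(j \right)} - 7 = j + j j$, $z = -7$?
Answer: $-893$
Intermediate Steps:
$r{\left(j \right)} = 7 + j + j^{2}$ ($r{\left(j \right)} = 7 + \left(j + j j\right) = 7 + \left(j + j^{2}\right) = 7 + j + j^{2}$)
$H{\left(K,d \right)} = 27 - K$ ($H{\left(K,d \right)} = \left(7 - 5 + \left(-5\right)^{2}\right) - K = \left(7 - 5 + 25\right) - K = 27 - K$)
$F{\left(E,l \right)} = 26 + E$ ($F{\left(E,l \right)} = \left(-5 + E\right) + \left(27 - -4\right) = \left(-5 + E\right) + \left(27 + 4\right) = \left(-5 + E\right) + 31 = 26 + E$)
$\left(-48 + \left(-2 + 1\right) \left(-1\right)\right) F{\left(z,-4 \right)} = \left(-48 + \left(-2 + 1\right) \left(-1\right)\right) \left(26 - 7\right) = \left(-48 - -1\right) 19 = \left(-48 + 1\right) 19 = \left(-47\right) 19 = -893$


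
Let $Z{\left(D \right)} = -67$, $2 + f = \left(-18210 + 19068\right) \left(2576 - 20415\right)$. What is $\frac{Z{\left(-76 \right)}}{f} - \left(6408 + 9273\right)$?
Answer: $- \frac{240011253317}{15305864} \approx -15681.0$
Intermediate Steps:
$f = -15305864$ ($f = -2 + \left(-18210 + 19068\right) \left(2576 - 20415\right) = -2 + 858 \left(-17839\right) = -2 - 15305862 = -15305864$)
$\frac{Z{\left(-76 \right)}}{f} - \left(6408 + 9273\right) = - \frac{67}{-15305864} - \left(6408 + 9273\right) = \left(-67\right) \left(- \frac{1}{15305864}\right) - 15681 = \frac{67}{15305864} - 15681 = - \frac{240011253317}{15305864}$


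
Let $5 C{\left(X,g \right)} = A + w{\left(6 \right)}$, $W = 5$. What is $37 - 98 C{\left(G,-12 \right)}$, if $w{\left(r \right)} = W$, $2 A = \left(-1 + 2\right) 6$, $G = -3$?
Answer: $- \frac{599}{5} \approx -119.8$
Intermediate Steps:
$A = 3$ ($A = \frac{\left(-1 + 2\right) 6}{2} = \frac{1 \cdot 6}{2} = \frac{1}{2} \cdot 6 = 3$)
$w{\left(r \right)} = 5$
$C{\left(X,g \right)} = \frac{8}{5}$ ($C{\left(X,g \right)} = \frac{3 + 5}{5} = \frac{1}{5} \cdot 8 = \frac{8}{5}$)
$37 - 98 C{\left(G,-12 \right)} = 37 - \frac{784}{5} = - \frac{599}{5}$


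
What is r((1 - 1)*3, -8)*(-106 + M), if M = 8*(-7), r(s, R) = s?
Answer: 0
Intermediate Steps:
M = -56
r((1 - 1)*3, -8)*(-106 + M) = ((1 - 1)*3)*(-106 - 56) = (0*3)*(-162) = 0*(-162) = 0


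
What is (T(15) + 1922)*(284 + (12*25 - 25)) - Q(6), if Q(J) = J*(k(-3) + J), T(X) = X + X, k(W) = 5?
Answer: 1091102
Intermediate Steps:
T(X) = 2*X
Q(J) = J*(5 + J)
(T(15) + 1922)*(284 + (12*25 - 25)) - Q(6) = (2*15 + 1922)*(284 + (12*25 - 25)) - 6*(5 + 6) = (30 + 1922)*(284 + (300 - 25)) - 6*11 = 1952*(284 + 275) - 1*66 = 1952*559 - 66 = 1091168 - 66 = 1091102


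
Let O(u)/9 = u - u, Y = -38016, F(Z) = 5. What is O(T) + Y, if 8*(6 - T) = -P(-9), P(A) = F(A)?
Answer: -38016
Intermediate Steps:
P(A) = 5
T = 53/8 (T = 6 - (-1)*5/8 = 6 - ⅛*(-5) = 6 + 5/8 = 53/8 ≈ 6.6250)
O(u) = 0 (O(u) = 9*(u - u) = 9*0 = 0)
O(T) + Y = 0 - 38016 = -38016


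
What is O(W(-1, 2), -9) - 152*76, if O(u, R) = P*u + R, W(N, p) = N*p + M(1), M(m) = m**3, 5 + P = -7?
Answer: -11549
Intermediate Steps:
P = -12 (P = -5 - 7 = -12)
W(N, p) = 1 + N*p (W(N, p) = N*p + 1**3 = N*p + 1 = 1 + N*p)
O(u, R) = R - 12*u (O(u, R) = -12*u + R = R - 12*u)
O(W(-1, 2), -9) - 152*76 = (-9 - 12*(1 - 1*2)) - 152*76 = (-9 - 12*(1 - 2)) - 11552 = (-9 - 12*(-1)) - 11552 = (-9 + 12) - 11552 = 3 - 11552 = -11549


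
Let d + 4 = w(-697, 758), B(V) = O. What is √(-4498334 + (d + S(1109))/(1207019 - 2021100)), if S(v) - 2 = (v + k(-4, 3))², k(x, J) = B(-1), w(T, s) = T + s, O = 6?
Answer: I*√2981172343019363378/814081 ≈ 2120.9*I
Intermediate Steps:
B(V) = 6
d = 57 (d = -4 + (-697 + 758) = -4 + 61 = 57)
k(x, J) = 6
S(v) = 2 + (6 + v)² (S(v) = 2 + (v + 6)² = 2 + (6 + v)²)
√(-4498334 + (d + S(1109))/(1207019 - 2021100)) = √(-4498334 + (57 + (2 + (6 + 1109)²))/(1207019 - 2021100)) = √(-4498334 + (57 + (2 + 1115²))/(-814081)) = √(-4498334 + (57 + (2 + 1243225))*(-1/814081)) = √(-4498334 + (57 + 1243227)*(-1/814081)) = √(-4498334 + 1243284*(-1/814081)) = √(-4498334 - 1243284/814081) = √(-3662009484338/814081) = I*√2981172343019363378/814081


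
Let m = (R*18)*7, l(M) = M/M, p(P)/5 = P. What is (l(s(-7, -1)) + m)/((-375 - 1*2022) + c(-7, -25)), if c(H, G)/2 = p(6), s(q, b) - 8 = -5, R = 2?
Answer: -253/2337 ≈ -0.10826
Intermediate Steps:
s(q, b) = 3 (s(q, b) = 8 - 5 = 3)
p(P) = 5*P
l(M) = 1
c(H, G) = 60 (c(H, G) = 2*(5*6) = 2*30 = 60)
m = 252 (m = (2*18)*7 = 36*7 = 252)
(l(s(-7, -1)) + m)/((-375 - 1*2022) + c(-7, -25)) = (1 + 252)/((-375 - 1*2022) + 60) = 253/((-375 - 2022) + 60) = 253/(-2397 + 60) = 253/(-2337) = 253*(-1/2337) = -253/2337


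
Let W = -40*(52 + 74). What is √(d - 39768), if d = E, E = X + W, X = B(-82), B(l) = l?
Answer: 67*I*√10 ≈ 211.87*I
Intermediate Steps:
W = -5040 (W = -40*126 = -5040)
X = -82
E = -5122 (E = -82 - 5040 = -5122)
d = -5122
√(d - 39768) = √(-5122 - 39768) = √(-44890) = 67*I*√10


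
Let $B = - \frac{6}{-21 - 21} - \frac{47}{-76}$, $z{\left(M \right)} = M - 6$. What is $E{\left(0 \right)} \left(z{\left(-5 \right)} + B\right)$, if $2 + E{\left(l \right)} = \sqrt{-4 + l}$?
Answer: $\frac{5447}{266} - \frac{5447 i}{266} \approx 20.477 - 20.477 i$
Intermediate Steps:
$z{\left(M \right)} = -6 + M$
$E{\left(l \right)} = -2 + \sqrt{-4 + l}$
$B = \frac{405}{532}$ ($B = - \frac{6}{-42} - - \frac{47}{76} = \left(-6\right) \left(- \frac{1}{42}\right) + \frac{47}{76} = \frac{1}{7} + \frac{47}{76} = \frac{405}{532} \approx 0.76128$)
$E{\left(0 \right)} \left(z{\left(-5 \right)} + B\right) = \left(-2 + \sqrt{-4 + 0}\right) \left(\left(-6 - 5\right) + \frac{405}{532}\right) = \left(-2 + \sqrt{-4}\right) \left(-11 + \frac{405}{532}\right) = \left(-2 + 2 i\right) \left(- \frac{5447}{532}\right) = \frac{5447}{266} - \frac{5447 i}{266}$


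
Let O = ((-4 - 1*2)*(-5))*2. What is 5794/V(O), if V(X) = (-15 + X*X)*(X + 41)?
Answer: 5794/362085 ≈ 0.016002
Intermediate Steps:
O = 60 (O = ((-4 - 2)*(-5))*2 = -6*(-5)*2 = 30*2 = 60)
V(X) = (-15 + X²)*(41 + X)
5794/V(O) = 5794/(-615 + 60³ - 15*60 + 41*60²) = 5794/(-615 + 216000 - 900 + 41*3600) = 5794/(-615 + 216000 - 900 + 147600) = 5794/362085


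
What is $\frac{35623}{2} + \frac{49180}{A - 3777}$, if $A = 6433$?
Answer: $\frac{11839131}{664} \approx 17830.0$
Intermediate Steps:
$\frac{35623}{2} + \frac{49180}{A - 3777} = \frac{35623}{2} + \frac{49180}{6433 - 3777} = 35623 \cdot \frac{1}{2} + \frac{49180}{6433 - 3777} = \frac{35623}{2} + \frac{49180}{2656} = \frac{35623}{2} + 49180 \cdot \frac{1}{2656} = \frac{35623}{2} + \frac{12295}{664} = \frac{11839131}{664}$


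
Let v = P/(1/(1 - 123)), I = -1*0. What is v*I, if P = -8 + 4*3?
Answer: 0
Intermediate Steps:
P = 4 (P = -8 + 12 = 4)
I = 0
v = -488 (v = 4/(1/(1 - 123)) = 4/(1/(-122)) = 4/(-1/122) = 4*(-122) = -488)
v*I = -488*0 = 0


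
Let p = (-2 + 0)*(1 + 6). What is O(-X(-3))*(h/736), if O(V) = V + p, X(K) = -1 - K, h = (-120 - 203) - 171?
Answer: 247/23 ≈ 10.739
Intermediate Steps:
h = -494 (h = -323 - 171 = -494)
p = -14 (p = -2*7 = -14)
O(V) = -14 + V (O(V) = V - 14 = -14 + V)
O(-X(-3))*(h/736) = (-14 - (-1 - 1*(-3)))*(-494/736) = (-14 - (-1 + 3))*(-494*1/736) = (-14 - 1*2)*(-247/368) = (-14 - 2)*(-247/368) = -16*(-247/368) = 247/23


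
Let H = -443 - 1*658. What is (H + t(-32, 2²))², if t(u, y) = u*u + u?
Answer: 11881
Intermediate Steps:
t(u, y) = u + u² (t(u, y) = u² + u = u + u²)
H = -1101 (H = -443 - 658 = -1101)
(H + t(-32, 2²))² = (-1101 - 32*(1 - 32))² = (-1101 - 32*(-31))² = (-1101 + 992)² = (-109)² = 11881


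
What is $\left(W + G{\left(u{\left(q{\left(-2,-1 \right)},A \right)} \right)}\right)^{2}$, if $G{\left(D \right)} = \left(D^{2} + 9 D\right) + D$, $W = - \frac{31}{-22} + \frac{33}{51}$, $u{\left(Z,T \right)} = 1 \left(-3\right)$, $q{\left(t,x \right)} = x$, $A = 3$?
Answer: $\frac{50197225}{139876} \approx 358.87$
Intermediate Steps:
$u{\left(Z,T \right)} = -3$
$W = \frac{769}{374}$ ($W = \left(-31\right) \left(- \frac{1}{22}\right) + 33 \cdot \frac{1}{51} = \frac{31}{22} + \frac{11}{17} = \frac{769}{374} \approx 2.0561$)
$G{\left(D \right)} = D^{2} + 10 D$
$\left(W + G{\left(u{\left(q{\left(-2,-1 \right)},A \right)} \right)}\right)^{2} = \left(\frac{769}{374} - 3 \left(10 - 3\right)\right)^{2} = \left(\frac{769}{374} - 21\right)^{2} = \left(- \frac{7085}{374}\right)^{2} = \frac{50197225}{139876}$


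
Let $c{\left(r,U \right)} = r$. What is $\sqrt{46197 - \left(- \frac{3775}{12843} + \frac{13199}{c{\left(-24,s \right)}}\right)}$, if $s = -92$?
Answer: $\frac{\sqrt{13707761106698}}{17124} \approx 216.21$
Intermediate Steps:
$\sqrt{46197 - \left(- \frac{3775}{12843} + \frac{13199}{c{\left(-24,s \right)}}\right)} = \sqrt{46197 - \left(- \frac{13199}{24} - \frac{3775}{12843}\right)} = \sqrt{46197 - - \frac{56535119}{102744}} = \sqrt{46197 + \left(\frac{3775}{12843} + \frac{13199}{24}\right)} = \sqrt{46197 + \frac{56535119}{102744}} = \sqrt{\frac{4802999687}{102744}} = \frac{\sqrt{13707761106698}}{17124}$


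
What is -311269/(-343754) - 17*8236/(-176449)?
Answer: 103052788829/60655049546 ≈ 1.6990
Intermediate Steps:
-311269/(-343754) - 17*8236/(-176449) = -311269*(-1/343754) - 140012*(-1/176449) = 311269/343754 + 140012/176449 = 103052788829/60655049546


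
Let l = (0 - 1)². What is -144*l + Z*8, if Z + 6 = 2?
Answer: -176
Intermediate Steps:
Z = -4 (Z = -6 + 2 = -4)
l = 1 (l = (-1)² = 1)
-144*l + Z*8 = -144*1 - 4*8 = -144 - 32 = -176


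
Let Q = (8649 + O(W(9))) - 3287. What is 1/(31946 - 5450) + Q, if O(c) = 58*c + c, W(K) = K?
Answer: 156140929/26496 ≈ 5893.0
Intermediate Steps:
O(c) = 59*c
Q = 5893 (Q = (8649 + 59*9) - 3287 = (8649 + 531) - 3287 = 9180 - 3287 = 5893)
1/(31946 - 5450) + Q = 1/(31946 - 5450) + 5893 = 1/26496 + 5893 = 156140929/26496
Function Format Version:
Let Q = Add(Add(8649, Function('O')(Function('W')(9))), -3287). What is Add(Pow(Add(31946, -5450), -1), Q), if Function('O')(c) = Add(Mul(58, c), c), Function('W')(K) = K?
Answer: Rational(156140929, 26496) ≈ 5893.0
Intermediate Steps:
Function('O')(c) = Mul(59, c)
Q = 5893 (Q = Add(Add(8649, Mul(59, 9)), -3287) = Add(Add(8649, 531), -3287) = Add(9180, -3287) = 5893)
Add(Pow(Add(31946, -5450), -1), Q) = Add(Pow(Add(31946, -5450), -1), 5893) = Add(Pow(26496, -1), 5893) = Add(Rational(1, 26496), 5893) = Rational(156140929, 26496)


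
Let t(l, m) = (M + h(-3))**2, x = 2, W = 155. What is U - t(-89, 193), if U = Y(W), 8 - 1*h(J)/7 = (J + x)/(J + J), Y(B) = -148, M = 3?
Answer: -125737/36 ≈ -3492.7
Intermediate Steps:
h(J) = 56 - 7*(2 + J)/(2*J) (h(J) = 56 - 7*(J + 2)/(J + J) = 56 - 7*(2 + J)/(2*J))
t(l, m) = 120409/36 (t(l, m) = (3 + (105/2 - 7/(-3)))**2 = (3 + (105/2 - 7*(-1/3)))**2 = (3 + (105/2 + 7/3))**2 = (3 + 329/6)**2 = (347/6)**2 = 120409/36)
U = -148
U - t(-89, 193) = -148 - 1*120409/36 = -148 - 120409/36 = -125737/36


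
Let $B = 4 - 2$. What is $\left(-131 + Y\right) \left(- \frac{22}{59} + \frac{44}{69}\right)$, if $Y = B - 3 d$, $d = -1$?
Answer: $- \frac{45276}{1357} \approx -33.365$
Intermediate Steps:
$B = 2$ ($B = 4 - 2 = 2$)
$Y = 5$ ($Y = 2 - -3 = 2 + 3 = 5$)
$\left(-131 + Y\right) \left(- \frac{22}{59} + \frac{44}{69}\right) = \left(-131 + 5\right) \left(- \frac{22}{59} + \frac{44}{69}\right) = - 126 \left(\left(-22\right) \frac{1}{59} + 44 \cdot \frac{1}{69}\right) = - 126 \left(- \frac{22}{59} + \frac{44}{69}\right) = \left(-126\right) \frac{1078}{4071} = - \frac{45276}{1357}$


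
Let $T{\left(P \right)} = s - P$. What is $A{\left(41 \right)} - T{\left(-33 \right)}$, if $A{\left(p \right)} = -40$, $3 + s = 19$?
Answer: $-89$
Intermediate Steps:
$s = 16$ ($s = -3 + 19 = 16$)
$T{\left(P \right)} = 16 - P$
$A{\left(41 \right)} - T{\left(-33 \right)} = -40 - \left(16 - -33\right) = -40 - \left(16 + 33\right) = -40 - 49 = -89$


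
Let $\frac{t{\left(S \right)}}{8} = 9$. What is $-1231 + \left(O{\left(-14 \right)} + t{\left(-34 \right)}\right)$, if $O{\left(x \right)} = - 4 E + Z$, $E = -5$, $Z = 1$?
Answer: $-1138$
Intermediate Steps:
$t{\left(S \right)} = 72$ ($t{\left(S \right)} = 8 \cdot 9 = 72$)
$O{\left(x \right)} = 21$ ($O{\left(x \right)} = \left(-4\right) \left(-5\right) + 1 = 20 + 1 = 21$)
$-1231 + \left(O{\left(-14 \right)} + t{\left(-34 \right)}\right) = -1231 + \left(21 + 72\right) = -1231 + 93 = -1138$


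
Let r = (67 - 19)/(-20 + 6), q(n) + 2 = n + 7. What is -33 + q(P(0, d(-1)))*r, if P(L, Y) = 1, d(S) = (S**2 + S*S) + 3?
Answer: -375/7 ≈ -53.571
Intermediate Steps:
d(S) = 3 + 2*S**2 (d(S) = (S**2 + S**2) + 3 = 2*S**2 + 3 = 3 + 2*S**2)
q(n) = 5 + n (q(n) = -2 + (n + 7) = -2 + (7 + n) = 5 + n)
r = -24/7 (r = 48/(-14) = 48*(-1/14) = -24/7 ≈ -3.4286)
-33 + q(P(0, d(-1)))*r = -33 + (5 + 1)*(-24/7) = -33 + 6*(-24/7) = -33 - 144/7 = -375/7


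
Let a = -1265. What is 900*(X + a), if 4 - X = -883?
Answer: -340200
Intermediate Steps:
X = 887 (X = 4 - 1*(-883) = 4 + 883 = 887)
900*(X + a) = 900*(887 - 1265) = 900*(-378) = -340200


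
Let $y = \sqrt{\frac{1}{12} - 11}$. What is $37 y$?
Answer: $\frac{37 i \sqrt{393}}{6} \approx 122.25 i$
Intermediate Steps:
$y = \frac{i \sqrt{393}}{6}$ ($y = \sqrt{\frac{1}{12} - 11} = \sqrt{- \frac{131}{12}} = \frac{i \sqrt{393}}{6} \approx 3.304 i$)
$37 y = 37 \frac{i \sqrt{393}}{6} = \frac{37 i \sqrt{393}}{6}$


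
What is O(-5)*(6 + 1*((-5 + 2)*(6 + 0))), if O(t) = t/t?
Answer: -12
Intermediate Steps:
O(t) = 1
O(-5)*(6 + 1*((-5 + 2)*(6 + 0))) = 1*(6 + 1*((-5 + 2)*(6 + 0))) = 1*(6 + 1*(-3*6)) = 1*(6 + 1*(-18)) = 1*(6 - 18) = 1*(-12) = -12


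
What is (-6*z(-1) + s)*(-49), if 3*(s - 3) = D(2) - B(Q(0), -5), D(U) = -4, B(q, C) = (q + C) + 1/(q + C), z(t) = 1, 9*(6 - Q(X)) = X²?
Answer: 245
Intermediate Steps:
Q(X) = 6 - X²/9
B(q, C) = C + q + 1/(C + q) (B(q, C) = (C + q) + 1/(C + q) = C + q + 1/(C + q))
s = 1 (s = 3 + (-4 - (1 + (-5)² + (6 - ⅑*0²)² + 2*(-5)*(6 - ⅑*0²))/(-5 + (6 - ⅑*0²)))/3 = 3 + (-4 - (1 + 25 + (6 - ⅑*0)² + 2*(-5)*(6 - ⅑*0))/(-5 + (6 - ⅑*0)))/3 = 3 + (-4 - (1 + 25 + (6 + 0)² + 2*(-5)*(6 + 0))/(-5 + (6 + 0)))/3 = 3 + (-4 - (1 + 25 + 6² + 2*(-5)*6)/(-5 + 6))/3 = 3 + (-4 - (1 + 25 + 36 - 60)/1)/3 = 3 + (-4 - 2)/3 = 3 + (⅓)*(-6) = 3 - 2 = 1)
(-6*z(-1) + s)*(-49) = (-6*1 + 1)*(-49) = (-6 + 1)*(-49) = -5*(-49) = 245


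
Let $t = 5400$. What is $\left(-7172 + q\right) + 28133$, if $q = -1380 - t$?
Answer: $14181$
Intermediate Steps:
$q = -6780$ ($q = -1380 - 5400 = -6780$)
$\left(-7172 + q\right) + 28133 = \left(-7172 - 6780\right) + 28133 = -13952 + 28133 = 14181$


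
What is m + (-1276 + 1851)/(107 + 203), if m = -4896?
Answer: -303437/62 ≈ -4894.1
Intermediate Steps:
m + (-1276 + 1851)/(107 + 203) = -4896 + (-1276 + 1851)/(107 + 203) = -4896 + 575/310 = -4896 + 575*(1/310) = -4896 + 115/62 = -303437/62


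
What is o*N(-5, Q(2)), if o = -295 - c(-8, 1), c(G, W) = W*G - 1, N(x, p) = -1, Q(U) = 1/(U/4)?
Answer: 286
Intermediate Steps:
Q(U) = 4/U (Q(U) = 1/(U*(¼)) = 1/(U/4) = 4/U)
c(G, W) = -1 + G*W (c(G, W) = G*W - 1 = -1 + G*W)
o = -286 (o = -295 - (-1 - 8*1) = -295 - (-1 - 8) = -295 - 1*(-9) = -295 + 9 = -286)
o*N(-5, Q(2)) = -286*(-1) = 286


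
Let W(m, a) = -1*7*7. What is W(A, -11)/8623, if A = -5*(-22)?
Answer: -49/8623 ≈ -0.0056825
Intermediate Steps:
A = 110
W(m, a) = -49 (W(m, a) = -7*7 = -49)
W(A, -11)/8623 = -49/8623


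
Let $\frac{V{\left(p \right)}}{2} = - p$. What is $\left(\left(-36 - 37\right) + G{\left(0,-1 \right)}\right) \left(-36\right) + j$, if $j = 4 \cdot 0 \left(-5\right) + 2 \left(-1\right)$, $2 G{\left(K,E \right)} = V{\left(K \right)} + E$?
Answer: $2644$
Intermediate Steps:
$V{\left(p \right)} = - 2 p$ ($V{\left(p \right)} = 2 \left(- p\right) = - 2 p$)
$G{\left(K,E \right)} = \frac{E}{2} - K$ ($G{\left(K,E \right)} = \frac{- 2 K + E}{2} = \frac{E - 2 K}{2} = \frac{E}{2} - K$)
$j = -2$ ($j = 0 \left(-5\right) - 2 = 0 - 2 = -2$)
$\left(\left(-36 - 37\right) + G{\left(0,-1 \right)}\right) \left(-36\right) + j = \left(\left(-36 - 37\right) + \left(\frac{1}{2} \left(-1\right) - 0\right)\right) \left(-36\right) - 2 = \left(\left(-36 - 37\right) + \left(- \frac{1}{2} + 0\right)\right) \left(-36\right) - 2 = \left(-73 - \frac{1}{2}\right) \left(-36\right) - 2 = \left(- \frac{147}{2}\right) \left(-36\right) - 2 = 2646 - 2 = 2644$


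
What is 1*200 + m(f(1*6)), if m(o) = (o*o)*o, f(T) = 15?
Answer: 3575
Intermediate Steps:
m(o) = o³ (m(o) = o²*o = o³)
1*200 + m(f(1*6)) = 1*200 + 15³ = 200 + 3375 = 3575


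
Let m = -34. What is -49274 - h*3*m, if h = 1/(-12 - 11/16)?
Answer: -10004254/203 ≈ -49282.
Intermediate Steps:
h = -16/203 (h = 1/(-12 - 11*1/16) = 1/(-12 - 11/16) = 1/(-203/16) = -16/203 ≈ -0.078818)
-49274 - h*3*m = -49274 - (-16/203*3)*(-34) = -49274 - (-48)*(-34)/203 = -49274 - 1*1632/203 = -49274 - 1632/203 = -10004254/203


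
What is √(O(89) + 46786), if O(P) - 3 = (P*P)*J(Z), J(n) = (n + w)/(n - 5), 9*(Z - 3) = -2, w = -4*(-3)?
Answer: I*√588565/10 ≈ 76.718*I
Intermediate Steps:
w = 12
Z = 25/9 (Z = 3 + (⅑)*(-2) = 3 - 2/9 = 25/9 ≈ 2.7778)
J(n) = (12 + n)/(-5 + n) (J(n) = (n + 12)/(n - 5) = (12 + n)/(-5 + n))
O(P) = 3 - 133*P²/20 (O(P) = 3 + (P*P)*((12 + 25/9)/(-5 + 25/9)) = 3 + P²*((133/9)/(-20/9)) = 3 + P²*(-9/20*133/9) = 3 + P²*(-133/20) = 3 - 133*P²/20)
√(O(89) + 46786) = √((3 - 133/20*89²) + 46786) = √((3 - 133/20*7921) + 46786) = √((3 - 1053493/20) + 46786) = √(-1053433/20 + 46786) = √(-117713/20) = I*√588565/10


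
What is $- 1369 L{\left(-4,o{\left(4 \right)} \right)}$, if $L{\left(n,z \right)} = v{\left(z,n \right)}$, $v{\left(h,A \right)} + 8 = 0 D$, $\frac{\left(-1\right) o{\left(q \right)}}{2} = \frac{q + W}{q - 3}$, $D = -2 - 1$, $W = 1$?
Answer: $10952$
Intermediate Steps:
$D = -3$
$o{\left(q \right)} = - \frac{2 \left(1 + q\right)}{-3 + q}$ ($o{\left(q \right)} = - 2 \frac{q + 1}{q - 3} = - 2 \frac{1 + q}{-3 + q} = - \frac{2 \left(1 + q\right)}{-3 + q}$)
$v{\left(h,A \right)} = -8$ ($v{\left(h,A \right)} = -8 + 0 \left(-3\right) = -8 + 0 = -8$)
$L{\left(n,z \right)} = -8$
$- 1369 L{\left(-4,o{\left(4 \right)} \right)} = \left(-1369\right) \left(-8\right) = 10952$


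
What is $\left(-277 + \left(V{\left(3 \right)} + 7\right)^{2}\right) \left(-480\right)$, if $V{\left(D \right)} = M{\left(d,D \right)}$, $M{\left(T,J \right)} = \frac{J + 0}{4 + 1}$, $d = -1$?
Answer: $\frac{526176}{5} \approx 1.0524 \cdot 10^{5}$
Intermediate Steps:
$M{\left(T,J \right)} = \frac{J}{5}$
$V{\left(D \right)} = \frac{D}{5}$
$\left(-277 + \left(V{\left(3 \right)} + 7\right)^{2}\right) \left(-480\right) = \left(-277 + \left(\frac{1}{5} \cdot 3 + 7\right)^{2}\right) \left(-480\right) = \left(-277 + \left(\frac{3}{5} + 7\right)^{2}\right) \left(-480\right) = \left(-277 + \left(\frac{38}{5}\right)^{2}\right) \left(-480\right) = \left(-277 + \frac{1444}{25}\right) \left(-480\right) = \left(- \frac{5481}{25}\right) \left(-480\right) = \frac{526176}{5}$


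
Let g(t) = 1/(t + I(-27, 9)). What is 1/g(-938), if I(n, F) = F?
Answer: -929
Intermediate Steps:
g(t) = 1/(9 + t) (g(t) = 1/(t + 9) = 1/(9 + t))
1/g(-938) = 1/(1/(9 - 938)) = 1/(1/(-929)) = 1/(-1/929) = -929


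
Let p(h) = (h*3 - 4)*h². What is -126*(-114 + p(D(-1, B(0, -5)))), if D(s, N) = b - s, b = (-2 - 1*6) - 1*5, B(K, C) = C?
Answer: 740124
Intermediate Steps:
b = -13 (b = (-2 - 6) - 5 = -8 - 5 = -13)
D(s, N) = -13 - s
p(h) = h²*(-4 + 3*h) (p(h) = (3*h - 4)*h² = (-4 + 3*h)*h² = h²*(-4 + 3*h))
-126*(-114 + p(D(-1, B(0, -5)))) = -126*(-114 + (-13 - 1*(-1))²*(-4 + 3*(-13 - 1*(-1)))) = -126*(-114 + (-13 + 1)²*(-4 + 3*(-13 + 1))) = -126*(-114 + (-12)²*(-4 + 3*(-12))) = -126*(-114 + 144*(-4 - 36)) = -126*(-114 + 144*(-40)) = -126*(-114 - 5760) = -126*(-5874) = 740124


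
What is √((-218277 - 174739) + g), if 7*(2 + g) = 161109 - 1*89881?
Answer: I*√18759286/7 ≈ 618.74*I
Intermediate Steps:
g = 71214/7 (g = -2 + (161109 - 1*89881)/7 = -2 + (161109 - 89881)/7 = -2 + (⅐)*71228 = -2 + 71228/7 = 71214/7 ≈ 10173.)
√((-218277 - 174739) + g) = √((-218277 - 174739) + 71214/7) = √(-393016 + 71214/7) = √(-2679898/7) = I*√18759286/7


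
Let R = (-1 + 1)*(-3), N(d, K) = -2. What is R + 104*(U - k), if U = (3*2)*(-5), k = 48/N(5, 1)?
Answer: -624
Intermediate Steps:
k = -24 (k = 48/(-2) = 48*(-1/2) = -24)
R = 0 (R = 0*(-3) = 0)
U = -30 (U = 6*(-5) = -30)
R + 104*(U - k) = 0 + 104*(-30 - 1*(-24)) = 0 + 104*(-30 + 24) = 0 + 104*(-6) = 0 - 624 = -624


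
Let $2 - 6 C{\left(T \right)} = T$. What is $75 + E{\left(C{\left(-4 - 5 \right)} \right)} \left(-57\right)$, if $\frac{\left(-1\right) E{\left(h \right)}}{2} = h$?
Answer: $284$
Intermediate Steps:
$C{\left(T \right)} = \frac{1}{3} - \frac{T}{6}$
$E{\left(h \right)} = - 2 h$
$75 + E{\left(C{\left(-4 - 5 \right)} \right)} \left(-57\right) = 75 + - 2 \left(\frac{1}{3} - \frac{-4 - 5}{6}\right) \left(-57\right) = 75 + - 2 \left(\frac{1}{3} - - \frac{3}{2}\right) \left(-57\right) = 75 + - 2 \left(\frac{1}{3} + \frac{3}{2}\right) \left(-57\right) = 75 + \left(-2\right) \frac{11}{6} \left(-57\right) = 75 - -209 = 75 + 209 = 284$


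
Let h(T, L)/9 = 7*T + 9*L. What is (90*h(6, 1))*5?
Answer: 206550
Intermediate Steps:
h(T, L) = 63*T + 81*L (h(T, L) = 9*(7*T + 9*L) = 63*T + 81*L)
(90*h(6, 1))*5 = (90*(63*6 + 81*1))*5 = (90*(378 + 81))*5 = (90*459)*5 = 41310*5 = 206550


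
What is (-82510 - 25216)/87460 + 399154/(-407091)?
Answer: -39382146953/17802089430 ≈ -2.2122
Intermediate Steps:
(-82510 - 25216)/87460 + 399154/(-407091) = -107726*1/87460 + 399154*(-1/407091) = -53863/43730 - 399154/407091 = -39382146953/17802089430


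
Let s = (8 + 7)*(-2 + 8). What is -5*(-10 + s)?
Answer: -400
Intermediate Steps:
s = 90 (s = 15*6 = 90)
-5*(-10 + s) = -5*(-10 + 90) = -5*80 = -400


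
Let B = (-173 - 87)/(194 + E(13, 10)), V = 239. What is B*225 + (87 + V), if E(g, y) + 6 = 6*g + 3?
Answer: 29194/269 ≈ 108.53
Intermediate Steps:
E(g, y) = -3 + 6*g (E(g, y) = -6 + (6*g + 3) = -6 + (3 + 6*g) = -3 + 6*g)
B = -260/269 (B = (-173 - 87)/(194 + (-3 + 6*13)) = -260/(194 + (-3 + 78)) = -260/(194 + 75) = -260/269 ≈ -0.96654)
B*225 + (87 + V) = -260/269*225 + (87 + 239) = -58500/269 + 326 = 29194/269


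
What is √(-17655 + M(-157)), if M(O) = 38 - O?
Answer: 6*I*√485 ≈ 132.14*I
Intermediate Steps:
√(-17655 + M(-157)) = √(-17655 + (38 - 1*(-157))) = √(-17655 + (38 + 157)) = √(-17655 + 195) = √(-17460) = 6*I*√485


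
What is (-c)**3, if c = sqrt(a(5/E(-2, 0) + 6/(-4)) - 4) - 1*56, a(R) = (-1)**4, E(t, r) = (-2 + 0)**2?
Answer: (56 - I*sqrt(3))**3 ≈ 1.7511e+5 - 16290.0*I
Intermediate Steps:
E(t, r) = 4 (E(t, r) = (-2)**2 = 4)
a(R) = 1
c = -56 + I*sqrt(3) (c = sqrt(1 - 4) - 1*56 = sqrt(-3) - 56 = I*sqrt(3) - 56 = -56 + I*sqrt(3) ≈ -56.0 + 1.732*I)
(-c)**3 = (-(-56 + I*sqrt(3)))**3 = (56 - I*sqrt(3))**3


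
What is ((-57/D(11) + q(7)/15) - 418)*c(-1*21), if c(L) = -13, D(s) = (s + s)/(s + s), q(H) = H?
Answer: 92534/15 ≈ 6168.9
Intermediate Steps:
D(s) = 1 (D(s) = (2*s)/((2*s)) = (2*s)*(1/(2*s)) = 1)
((-57/D(11) + q(7)/15) - 418)*c(-1*21) = ((-57/1 + 7/15) - 418)*(-13) = ((-57*1 + 7*(1/15)) - 418)*(-13) = ((-57 + 7/15) - 418)*(-13) = (-848/15 - 418)*(-13) = -7118/15*(-13) = 92534/15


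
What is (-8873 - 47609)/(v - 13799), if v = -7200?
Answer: 56482/20999 ≈ 2.6897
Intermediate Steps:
(-8873 - 47609)/(v - 13799) = (-8873 - 47609)/(-7200 - 13799) = -56482/(-20999) = -56482*(-1/20999) = 56482/20999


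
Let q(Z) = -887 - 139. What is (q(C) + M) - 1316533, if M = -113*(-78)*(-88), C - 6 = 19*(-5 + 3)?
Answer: -2093191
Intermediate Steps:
C = -32 (C = 6 + 19*(-5 + 3) = 6 + 19*(-2) = 6 - 38 = -32)
M = -775632 (M = 8814*(-88) = -775632)
q(Z) = -1026
(q(C) + M) - 1316533 = (-1026 - 775632) - 1316533 = -776658 - 1316533 = -2093191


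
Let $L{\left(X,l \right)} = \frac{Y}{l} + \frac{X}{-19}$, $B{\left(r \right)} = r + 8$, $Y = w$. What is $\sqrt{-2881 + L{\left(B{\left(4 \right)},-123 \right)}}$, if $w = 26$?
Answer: $\frac{i \sqrt{15739384179}}{2337} \approx 53.683 i$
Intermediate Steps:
$Y = 26$
$B{\left(r \right)} = 8 + r$
$L{\left(X,l \right)} = \frac{26}{l} - \frac{X}{19}$ ($L{\left(X,l \right)} = \frac{26}{l} + \frac{X}{-19} = \frac{26}{l} + X \left(- \frac{1}{19}\right) = \frac{26}{l} - \frac{X}{19}$)
$\sqrt{-2881 + L{\left(B{\left(4 \right)},-123 \right)}} = \sqrt{-2881 + \left(\frac{26}{-123} - \frac{8 + 4}{19}\right)} = \sqrt{-2881 + \left(26 \left(- \frac{1}{123}\right) - \frac{12}{19}\right)} = \sqrt{-2881 - \frac{1970}{2337}} = \sqrt{- \frac{6734867}{2337}} = \frac{i \sqrt{15739384179}}{2337}$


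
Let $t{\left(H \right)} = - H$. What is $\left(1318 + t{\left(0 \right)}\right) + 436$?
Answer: $1754$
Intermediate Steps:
$\left(1318 + t{\left(0 \right)}\right) + 436 = \left(1318 - 0\right) + 436 = \left(1318 + 0\right) + 436 = 1318 + 436 = 1754$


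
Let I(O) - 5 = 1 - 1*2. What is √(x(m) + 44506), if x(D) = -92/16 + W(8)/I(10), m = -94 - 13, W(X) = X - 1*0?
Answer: √178009/2 ≈ 210.96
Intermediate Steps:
I(O) = 4 (I(O) = 5 + (1 - 1*2) = 5 + (1 - 2) = 5 - 1 = 4)
W(X) = X (W(X) = X + 0 = X)
m = -107
x(D) = -15/4 (x(D) = -92/16 + 8/4 = -92*1/16 + 8*(¼) = -23/4 + 2 = -15/4)
√(x(m) + 44506) = √(-15/4 + 44506) = √(178009/4) = √178009/2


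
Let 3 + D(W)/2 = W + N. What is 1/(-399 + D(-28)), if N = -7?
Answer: -1/475 ≈ -0.0021053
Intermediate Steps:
D(W) = -20 + 2*W (D(W) = -6 + 2*(W - 7) = -6 + 2*(-7 + W) = -6 + (-14 + 2*W) = -20 + 2*W)
1/(-399 + D(-28)) = 1/(-399 + (-20 + 2*(-28))) = 1/(-399 + (-20 - 56)) = 1/(-399 - 76) = 1/(-475) = -1/475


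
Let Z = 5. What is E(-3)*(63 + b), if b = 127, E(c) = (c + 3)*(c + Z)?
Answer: 0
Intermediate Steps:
E(c) = (3 + c)*(5 + c) (E(c) = (c + 3)*(c + 5) = (3 + c)*(5 + c))
E(-3)*(63 + b) = (15 + (-3)**2 + 8*(-3))*(63 + 127) = (15 + 9 - 24)*190 = 0*190 = 0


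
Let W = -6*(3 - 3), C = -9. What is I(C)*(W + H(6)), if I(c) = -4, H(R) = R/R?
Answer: -4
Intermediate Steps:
H(R) = 1
W = 0 (W = -6*0 = 0)
I(C)*(W + H(6)) = -4*(0 + 1) = -4*1 = -4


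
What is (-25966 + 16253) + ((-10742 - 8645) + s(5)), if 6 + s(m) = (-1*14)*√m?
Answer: -29106 - 14*√5 ≈ -29137.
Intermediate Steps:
s(m) = -6 - 14*√m (s(m) = -6 + (-1*14)*√m = -6 - 14*√m)
(-25966 + 16253) + ((-10742 - 8645) + s(5)) = (-25966 + 16253) + ((-10742 - 8645) + (-6 - 14*√5)) = -9713 + (-19387 + (-6 - 14*√5)) = -9713 + (-19393 - 14*√5) = -29106 - 14*√5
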